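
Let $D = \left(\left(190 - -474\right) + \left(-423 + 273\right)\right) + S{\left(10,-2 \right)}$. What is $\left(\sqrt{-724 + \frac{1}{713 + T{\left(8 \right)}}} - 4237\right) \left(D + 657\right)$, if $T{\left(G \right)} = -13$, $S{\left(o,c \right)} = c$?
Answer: $-4953053 + \frac{501 i \sqrt{394177}}{10} \approx -4.9531 \cdot 10^{6} + 31455.0 i$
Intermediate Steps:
$D = 512$ ($D = \left(\left(190 - -474\right) + \left(-423 + 273\right)\right) - 2 = \left(\left(190 + 474\right) - 150\right) - 2 = \left(664 - 150\right) - 2 = 514 - 2 = 512$)
$\left(\sqrt{-724 + \frac{1}{713 + T{\left(8 \right)}}} - 4237\right) \left(D + 657\right) = \left(\sqrt{-724 + \frac{1}{713 - 13}} - 4237\right) \left(512 + 657\right) = \left(\sqrt{-724 + \frac{1}{700}} - 4237\right) 1169 = \left(\sqrt{- \frac{506799}{700}} - 4237\right) 1169 = \left(\frac{3 i \sqrt{394177}}{70} - 4237\right) 1169 = \left(-4237 + \frac{3 i \sqrt{394177}}{70}\right) 1169 = -4953053 + \frac{501 i \sqrt{394177}}{10}$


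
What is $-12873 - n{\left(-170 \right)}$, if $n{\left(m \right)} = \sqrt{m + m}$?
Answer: $-12873 - 2 i \sqrt{85} \approx -12873.0 - 18.439 i$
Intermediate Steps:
$n{\left(m \right)} = \sqrt{2} \sqrt{m}$ ($n{\left(m \right)} = \sqrt{2 m} = \sqrt{2} \sqrt{m}$)
$-12873 - n{\left(-170 \right)} = -12873 - \sqrt{2} \sqrt{-170} = -12873 - \sqrt{2} i \sqrt{170} = -12873 - 2 i \sqrt{85}$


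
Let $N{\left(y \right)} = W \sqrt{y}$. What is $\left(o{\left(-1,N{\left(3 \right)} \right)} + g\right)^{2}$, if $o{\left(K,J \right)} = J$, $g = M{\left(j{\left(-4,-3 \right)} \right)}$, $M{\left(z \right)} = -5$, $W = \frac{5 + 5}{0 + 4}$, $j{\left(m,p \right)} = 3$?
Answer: $\frac{175}{4} - 25 \sqrt{3} \approx 0.44873$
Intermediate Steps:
$W = \frac{5}{2}$ ($W = \frac{10}{4} = 10 \cdot \frac{1}{4} = \frac{5}{2} \approx 2.5$)
$N{\left(y \right)} = \frac{5 \sqrt{y}}{2}$
$g = -5$
$\left(o{\left(-1,N{\left(3 \right)} \right)} + g\right)^{2} = \left(\frac{5 \sqrt{3}}{2} - 5\right)^{2} = \left(-5 + \frac{5 \sqrt{3}}{2}\right)^{2}$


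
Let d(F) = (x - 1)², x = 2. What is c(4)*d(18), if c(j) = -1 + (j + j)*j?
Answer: 31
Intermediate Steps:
d(F) = 1 (d(F) = (2 - 1)² = 1² = 1)
c(j) = -1 + 2*j² (c(j) = -1 + (2*j)*j = -1 + 2*j²)
c(4)*d(18) = (-1 + 2*4²)*1 = (-1 + 2*16)*1 = (-1 + 32)*1 = 31*1 = 31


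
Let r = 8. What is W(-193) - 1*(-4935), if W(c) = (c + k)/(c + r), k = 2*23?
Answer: 913122/185 ≈ 4935.8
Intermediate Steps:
k = 46
W(c) = (46 + c)/(8 + c) (W(c) = (c + 46)/(c + 8) = (46 + c)/(8 + c))
W(-193) - 1*(-4935) = (46 - 193)/(8 - 193) - 1*(-4935) = -147/(-185) + 4935 = -1/185*(-147) + 4935 = 147/185 + 4935 = 913122/185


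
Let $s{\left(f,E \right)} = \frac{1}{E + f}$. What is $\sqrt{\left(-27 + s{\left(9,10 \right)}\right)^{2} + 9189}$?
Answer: $\frac{\sqrt{3579373}}{19} \approx 99.575$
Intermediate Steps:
$\sqrt{\left(-27 + s{\left(9,10 \right)}\right)^{2} + 9189} = \sqrt{\left(-27 + \frac{1}{10 + 9}\right)^{2} + 9189} = \sqrt{\left(-27 + \frac{1}{19}\right)^{2} + 9189} = \sqrt{\left(- \frac{512}{19}\right)^{2} + 9189} = \sqrt{\frac{262144}{361} + 9189} = \sqrt{\frac{3579373}{361}} = \frac{\sqrt{3579373}}{19}$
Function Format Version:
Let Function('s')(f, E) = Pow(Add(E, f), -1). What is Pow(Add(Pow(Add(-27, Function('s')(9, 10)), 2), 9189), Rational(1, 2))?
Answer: Mul(Rational(1, 19), Pow(3579373, Rational(1, 2))) ≈ 99.575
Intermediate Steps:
Pow(Add(Pow(Add(-27, Function('s')(9, 10)), 2), 9189), Rational(1, 2)) = Pow(Add(Pow(Add(-27, Pow(Add(10, 9), -1)), 2), 9189), Rational(1, 2)) = Pow(Add(Pow(Add(-27, Pow(19, -1)), 2), 9189), Rational(1, 2)) = Pow(Add(Pow(Add(-27, Rational(1, 19)), 2), 9189), Rational(1, 2)) = Pow(Add(Pow(Rational(-512, 19), 2), 9189), Rational(1, 2)) = Pow(Add(Rational(262144, 361), 9189), Rational(1, 2)) = Pow(Rational(3579373, 361), Rational(1, 2)) = Mul(Rational(1, 19), Pow(3579373, Rational(1, 2)))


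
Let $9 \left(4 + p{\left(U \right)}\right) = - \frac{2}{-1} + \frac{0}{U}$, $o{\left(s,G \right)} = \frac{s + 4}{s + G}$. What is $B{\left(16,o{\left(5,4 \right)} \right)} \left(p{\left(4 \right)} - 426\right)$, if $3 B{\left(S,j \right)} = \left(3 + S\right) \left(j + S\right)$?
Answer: $- \frac{1249364}{27} \approx -46273.0$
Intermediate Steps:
$o{\left(s,G \right)} = \frac{4 + s}{G + s}$
$p{\left(U \right)} = - \frac{34}{9}$ ($p{\left(U \right)} = -4 + \frac{- \frac{2}{-1} + \frac{0}{U}}{9} = -4 + \frac{\left(-2\right) \left(-1\right) + 0}{9} = -4 + \frac{2 + 0}{9} = -4 + \frac{1}{9} \cdot 2 = -4 + \frac{2}{9} = - \frac{34}{9}$)
$B{\left(S,j \right)} = \frac{\left(3 + S\right) \left(S + j\right)}{3}$ ($B{\left(S,j \right)} = \frac{\left(3 + S\right) \left(j + S\right)}{3} = \frac{\left(3 + S\right) \left(S + j\right)}{3}$)
$B{\left(16,o{\left(5,4 \right)} \right)} \left(p{\left(4 \right)} - 426\right) = \left(16 + \frac{4 + 5}{4 + 5} + \frac{16^{2}}{3} + \frac{1}{3} \cdot 16 \frac{4 + 5}{4 + 5}\right) \left(- \frac{34}{9} - 426\right) = \left(16 + \frac{1}{9} \cdot 9 + \frac{1}{3} \cdot 256 + \frac{1}{3} \cdot 16 \cdot \frac{1}{9} \cdot 9\right) \left(- \frac{3868}{9}\right) = \left(16 + \frac{1}{9} \cdot 9 + \frac{256}{3} + \frac{1}{3} \cdot 16 \cdot \frac{1}{9} \cdot 9\right) \left(- \frac{3868}{9}\right) = \left(16 + 1 + \frac{256}{3} + \frac{1}{3} \cdot 16 \cdot 1\right) \left(- \frac{3868}{9}\right) = \left(16 + 1 + \frac{256}{3} + \frac{16}{3}\right) \left(- \frac{3868}{9}\right) = \frac{323}{3} \left(- \frac{3868}{9}\right) = - \frac{1249364}{27}$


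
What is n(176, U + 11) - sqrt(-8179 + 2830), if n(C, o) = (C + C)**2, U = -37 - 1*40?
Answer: 123904 - I*sqrt(5349) ≈ 1.239e+5 - 73.137*I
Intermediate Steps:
U = -77 (U = -37 - 40 = -77)
n(C, o) = 4*C**2 (n(C, o) = (2*C)**2 = 4*C**2)
n(176, U + 11) - sqrt(-8179 + 2830) = 4*176**2 - sqrt(-8179 + 2830) = 4*30976 - sqrt(-5349) = 123904 - I*sqrt(5349)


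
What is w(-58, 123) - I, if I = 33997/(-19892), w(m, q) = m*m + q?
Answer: 69397401/19892 ≈ 3488.7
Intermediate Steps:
w(m, q) = q + m² (w(m, q) = m² + q = q + m²)
I = -33997/19892 (I = 33997*(-1/19892) = -33997/19892 ≈ -1.7091)
w(-58, 123) - I = (123 + (-58)²) - 1*(-33997/19892) = (123 + 3364) + 33997/19892 = 3487 + 33997/19892 = 69397401/19892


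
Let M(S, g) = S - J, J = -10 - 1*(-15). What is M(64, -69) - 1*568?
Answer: -509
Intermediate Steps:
J = 5 (J = -10 + 15 = 5)
M(S, g) = -5 + S (M(S, g) = S - 1*5 = S - 5 = -5 + S)
M(64, -69) - 1*568 = (-5 + 64) - 1*568 = 59 - 568 = -509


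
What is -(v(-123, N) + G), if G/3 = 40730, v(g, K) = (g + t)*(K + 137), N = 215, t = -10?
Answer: -75374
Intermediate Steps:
v(g, K) = (-10 + g)*(137 + K) (v(g, K) = (g - 10)*(K + 137) = (-10 + g)*(137 + K))
G = 122190 (G = 3*40730 = 122190)
-(v(-123, N) + G) = -((-1370 - 10*215 + 137*(-123) + 215*(-123)) + 122190) = -((-1370 - 2150 - 16851 - 26445) + 122190) = -(-46816 + 122190) = -1*75374 = -75374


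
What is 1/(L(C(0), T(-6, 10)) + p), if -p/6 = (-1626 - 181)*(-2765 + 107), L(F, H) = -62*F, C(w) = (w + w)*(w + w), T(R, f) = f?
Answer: -1/28818036 ≈ -3.4700e-8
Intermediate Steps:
C(w) = 4*w² (C(w) = (2*w)*(2*w) = 4*w²)
p = -28818036 (p = -6*(-1626 - 181)*(-2765 + 107) = -(-10842)*(-2658) = -6*4803006 = -28818036)
1/(L(C(0), T(-6, 10)) + p) = 1/(-248*0² - 28818036) = 1/(-248*0 - 28818036) = 1/(-62*0 - 28818036) = 1/(0 - 28818036) = 1/(-28818036) = -1/28818036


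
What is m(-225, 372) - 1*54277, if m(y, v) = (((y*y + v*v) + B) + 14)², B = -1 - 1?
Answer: 35728884164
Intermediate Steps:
B = -2
m(y, v) = (12 + v² + y²)² (m(y, v) = (((y*y + v*v) - 2) + 14)² = (((y² + v²) - 2) + 14)² = (((v² + y²) - 2) + 14)² = ((-2 + v² + y²) + 14)² = (12 + v² + y²)²)
m(-225, 372) - 1*54277 = (12 + 372² + (-225)²)² - 1*54277 = (12 + 138384 + 50625)² - 54277 = 189021² - 54277 = 35728938441 - 54277 = 35728884164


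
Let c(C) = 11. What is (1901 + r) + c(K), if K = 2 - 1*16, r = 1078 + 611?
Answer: 3601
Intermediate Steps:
r = 1689
K = -14 (K = 2 - 16 = -14)
(1901 + r) + c(K) = (1901 + 1689) + 11 = 3590 + 11 = 3601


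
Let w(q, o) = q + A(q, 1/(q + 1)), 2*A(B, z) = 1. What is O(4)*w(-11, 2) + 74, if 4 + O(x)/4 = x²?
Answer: -430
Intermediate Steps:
O(x) = -16 + 4*x²
A(B, z) = ½ (A(B, z) = (½)*1 = ½)
w(q, o) = ½ + q (w(q, o) = q + ½ = ½ + q)
O(4)*w(-11, 2) + 74 = (-16 + 4*4²)*(½ - 11) + 74 = (-16 + 4*16)*(-21/2) + 74 = (-16 + 64)*(-21/2) + 74 = 48*(-21/2) + 74 = -504 + 74 = -430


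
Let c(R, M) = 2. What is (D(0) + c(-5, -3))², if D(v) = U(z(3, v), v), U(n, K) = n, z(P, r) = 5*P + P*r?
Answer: 289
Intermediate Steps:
D(v) = 15 + 3*v (D(v) = 3*(5 + v) = 15 + 3*v)
(D(0) + c(-5, -3))² = ((15 + 3*0) + 2)² = ((15 + 0) + 2)² = (15 + 2)² = 17² = 289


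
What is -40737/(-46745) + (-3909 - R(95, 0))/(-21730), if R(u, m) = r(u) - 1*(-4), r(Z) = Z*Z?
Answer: 149000182/101576885 ≈ 1.4669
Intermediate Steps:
r(Z) = Z²
R(u, m) = 4 + u² (R(u, m) = u² - 1*(-4) = u² + 4 = 4 + u²)
-40737/(-46745) + (-3909 - R(95, 0))/(-21730) = -40737/(-46745) + (-3909 - (4 + 95²))/(-21730) = -40737*(-1/46745) + (-3909 - (4 + 9025))*(-1/21730) = 40737/46745 + (-3909 - 1*9029)*(-1/21730) = 40737/46745 + (-3909 - 9029)*(-1/21730) = 40737/46745 - 12938*(-1/21730) = 40737/46745 + 6469/10865 = 149000182/101576885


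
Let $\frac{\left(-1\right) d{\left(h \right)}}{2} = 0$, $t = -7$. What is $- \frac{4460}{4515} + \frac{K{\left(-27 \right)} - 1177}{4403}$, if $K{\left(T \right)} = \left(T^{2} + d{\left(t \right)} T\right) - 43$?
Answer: $- \frac{89201}{81141} \approx -1.0993$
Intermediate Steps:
$d{\left(h \right)} = 0$ ($d{\left(h \right)} = \left(-2\right) 0 = 0$)
$K{\left(T \right)} = -43 + T^{2}$ ($K{\left(T \right)} = \left(T^{2} + 0 T\right) - 43 = \left(T^{2} + 0\right) - 43 = T^{2} - 43 = -43 + T^{2}$)
$- \frac{4460}{4515} + \frac{K{\left(-27 \right)} - 1177}{4403} = - \frac{4460}{4515} + \frac{\left(-43 + \left(-27\right)^{2}\right) - 1177}{4403} = \left(-4460\right) \frac{1}{4515} + \left(\left(-43 + 729\right) - 1177\right) \frac{1}{4403} = - \frac{892}{903} + \left(686 - 1177\right) \frac{1}{4403} = - \frac{892}{903} - \frac{491}{4403} = - \frac{89201}{81141}$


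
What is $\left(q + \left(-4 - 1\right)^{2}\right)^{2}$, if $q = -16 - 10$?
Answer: $1$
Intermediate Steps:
$q = -26$ ($q = -16 - 10 = -26$)
$\left(q + \left(-4 - 1\right)^{2}\right)^{2} = \left(-26 + \left(-4 - 1\right)^{2}\right)^{2} = \left(-26 + \left(-5\right)^{2}\right)^{2} = \left(-26 + 25\right)^{2} = \left(-1\right)^{2} = 1$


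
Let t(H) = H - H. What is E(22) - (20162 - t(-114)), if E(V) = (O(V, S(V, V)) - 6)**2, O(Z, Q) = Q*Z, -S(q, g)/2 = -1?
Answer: -18718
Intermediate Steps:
S(q, g) = 2 (S(q, g) = -2*(-1) = 2)
t(H) = 0
E(V) = (-6 + 2*V)**2 (E(V) = (2*V - 6)**2 = (-6 + 2*V)**2)
E(22) - (20162 - t(-114)) = 4*(-3 + 22)**2 - (20162 - 1*0) = 4*19**2 - (20162 + 0) = 4*361 - 1*20162 = 1444 - 20162 = -18718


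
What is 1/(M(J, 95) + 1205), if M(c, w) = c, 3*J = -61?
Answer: 3/3554 ≈ 0.00084412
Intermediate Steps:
J = -61/3 (J = (⅓)*(-61) = -61/3 ≈ -20.333)
1/(M(J, 95) + 1205) = 1/(-61/3 + 1205) = 1/(3554/3) = 3/3554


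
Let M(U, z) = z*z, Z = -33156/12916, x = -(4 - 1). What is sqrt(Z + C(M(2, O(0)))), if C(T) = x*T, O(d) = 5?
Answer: 4*I*sqrt(50546766)/3229 ≈ 8.8072*I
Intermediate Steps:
x = -3 (x = -1*3 = -3)
Z = -8289/3229 (Z = -33156*1/12916 = -8289/3229 ≈ -2.5670)
M(U, z) = z**2
C(T) = -3*T
sqrt(Z + C(M(2, O(0)))) = sqrt(-8289/3229 - 3*5**2) = sqrt(-8289/3229 - 3*25) = sqrt(-8289/3229 - 75) = sqrt(-250464/3229) = 4*I*sqrt(50546766)/3229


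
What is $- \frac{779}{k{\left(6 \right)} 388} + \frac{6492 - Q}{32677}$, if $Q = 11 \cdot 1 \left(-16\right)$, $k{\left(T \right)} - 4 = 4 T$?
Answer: $\frac{46985769}{355002928} \approx 0.13235$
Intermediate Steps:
$k{\left(T \right)} = 4 + 4 T$
$Q = -176$ ($Q = 11 \left(-16\right) = -176$)
$- \frac{779}{k{\left(6 \right)} 388} + \frac{6492 - Q}{32677} = - \frac{779}{\left(4 + 4 \cdot 6\right) 388} + \frac{6492 - -176}{32677} = - \frac{779}{\left(4 + 24\right) 388} + \left(6492 + 176\right) \frac{1}{32677} = - \frac{779}{28 \cdot 388} + 6668 \cdot \frac{1}{32677} = - \frac{779}{10864} + \frac{6668}{32677} = \frac{46985769}{355002928}$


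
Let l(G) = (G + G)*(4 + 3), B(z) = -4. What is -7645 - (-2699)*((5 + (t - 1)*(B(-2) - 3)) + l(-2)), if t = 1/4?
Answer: -222209/4 ≈ -55552.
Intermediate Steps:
t = ¼ ≈ 0.25000
l(G) = 14*G (l(G) = (2*G)*7 = 14*G)
-7645 - (-2699)*((5 + (t - 1)*(B(-2) - 3)) + l(-2)) = -7645 - (-2699)*((5 + (¼ - 1)*(-4 - 3)) + 14*(-2)) = -7645 - (-2699)*((5 - ¾*(-7)) - 28) = -7645 - (-2699)*((5 + 21/4) - 28) = -7645 - (-2699)*(41/4 - 28) = -7645 - (-2699)*(-71)/4 = -7645 - 1*191629/4 = -7645 - 191629/4 = -222209/4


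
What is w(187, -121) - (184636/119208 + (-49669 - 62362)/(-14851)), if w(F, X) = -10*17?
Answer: -79264470511/442589502 ≈ -179.09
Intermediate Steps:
w(F, X) = -170
w(187, -121) - (184636/119208 + (-49669 - 62362)/(-14851)) = -170 - (184636/119208 + (-49669 - 62362)/(-14851)) = -170 - (184636*(1/119208) - 112031*(-1/14851)) = -170 - (46159/29802 + 112031/14851) = -170 - 1*4024255171/442589502 = -170 - 4024255171/442589502 = -79264470511/442589502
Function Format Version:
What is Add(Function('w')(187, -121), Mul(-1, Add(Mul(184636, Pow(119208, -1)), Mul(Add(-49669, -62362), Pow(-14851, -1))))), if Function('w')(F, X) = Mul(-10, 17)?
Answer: Rational(-79264470511, 442589502) ≈ -179.09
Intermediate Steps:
Function('w')(F, X) = -170
Add(Function('w')(187, -121), Mul(-1, Add(Mul(184636, Pow(119208, -1)), Mul(Add(-49669, -62362), Pow(-14851, -1))))) = Add(-170, Mul(-1, Add(Mul(184636, Pow(119208, -1)), Mul(Add(-49669, -62362), Pow(-14851, -1))))) = Add(-170, Mul(-1, Add(Mul(184636, Rational(1, 119208)), Mul(-112031, Rational(-1, 14851))))) = Add(-170, Mul(-1, Add(Rational(46159, 29802), Rational(112031, 14851)))) = Add(-170, Mul(-1, Rational(4024255171, 442589502))) = Add(-170, Rational(-4024255171, 442589502)) = Rational(-79264470511, 442589502)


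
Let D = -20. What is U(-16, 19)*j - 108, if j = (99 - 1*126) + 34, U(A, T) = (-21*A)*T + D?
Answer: 44440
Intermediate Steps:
U(A, T) = -20 - 21*A*T (U(A, T) = (-21*A)*T - 20 = -21*A*T - 20 = -20 - 21*A*T)
j = 7 (j = (99 - 126) + 34 = -27 + 34 = 7)
U(-16, 19)*j - 108 = (-20 - 21*(-16)*19)*7 - 108 = (-20 + 6384)*7 - 108 = 6364*7 - 108 = 44548 - 108 = 44440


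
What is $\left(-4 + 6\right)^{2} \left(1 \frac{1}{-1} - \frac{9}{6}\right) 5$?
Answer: $-50$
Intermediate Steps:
$\left(-4 + 6\right)^{2} \left(1 \frac{1}{-1} - \frac{9}{6}\right) 5 = 2^{2} \left(1 \left(-1\right) - \frac{3}{2}\right) 5 = 4 \left(-1 - \frac{3}{2}\right) 5 = 4 \left(- \frac{5}{2}\right) 5 = \left(-10\right) 5 = -50$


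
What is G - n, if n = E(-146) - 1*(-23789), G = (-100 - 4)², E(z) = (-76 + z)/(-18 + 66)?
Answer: -103747/8 ≈ -12968.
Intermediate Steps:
E(z) = -19/12 + z/48 (E(z) = (-76 + z)/48 = (-76 + z)*(1/48) = -19/12 + z/48)
G = 10816 (G = (-104)² = 10816)
n = 190275/8 (n = (-19/12 + (1/48)*(-146)) - 1*(-23789) = (-19/12 - 73/24) + 23789 = -37/8 + 23789 = 190275/8 ≈ 23784.)
G - n = 10816 - 1*190275/8 = 10816 - 190275/8 = -103747/8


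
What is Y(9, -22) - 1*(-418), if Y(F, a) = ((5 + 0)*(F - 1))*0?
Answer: 418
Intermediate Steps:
Y(F, a) = 0 (Y(F, a) = (5*(-1 + F))*0 = (-5 + 5*F)*0 = 0)
Y(9, -22) - 1*(-418) = 0 - 1*(-418) = 0 + 418 = 418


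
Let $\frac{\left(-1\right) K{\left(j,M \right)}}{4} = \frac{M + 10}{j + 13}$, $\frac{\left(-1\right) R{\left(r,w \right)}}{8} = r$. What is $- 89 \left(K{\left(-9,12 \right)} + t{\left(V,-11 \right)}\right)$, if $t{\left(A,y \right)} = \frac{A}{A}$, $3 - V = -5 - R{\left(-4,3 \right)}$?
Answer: $1869$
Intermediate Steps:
$R{\left(r,w \right)} = - 8 r$
$V = 40$ ($V = 3 - \left(-5 - \left(-8\right) \left(-4\right)\right) = 3 - \left(-5 - 32\right) = 3 - -37 = 3 + 37 = 40$)
$t{\left(A,y \right)} = 1$
$K{\left(j,M \right)} = - \frac{4 \left(10 + M\right)}{13 + j}$ ($K{\left(j,M \right)} = - 4 \frac{M + 10}{j + 13} = - 4 \frac{10 + M}{13 + j} = - \frac{4 \left(10 + M\right)}{13 + j}$)
$- 89 \left(K{\left(-9,12 \right)} + t{\left(V,-11 \right)}\right) = - 89 \left(\frac{4 \left(-10 - 12\right)}{13 - 9} + 1\right) = - 89 \left(\frac{4 \left(-10 - 12\right)}{4} + 1\right) = - 89 \left(4 \cdot \frac{1}{4} \left(-22\right) + 1\right) = - 89 \left(-22 + 1\right) = \left(-89\right) \left(-21\right) = 1869$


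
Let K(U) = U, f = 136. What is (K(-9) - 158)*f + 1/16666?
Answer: -378518191/16666 ≈ -22712.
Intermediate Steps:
(K(-9) - 158)*f + 1/16666 = (-9 - 158)*136 + 1/16666 = -167*136 + 1/16666 = -22712 + 1/16666 = -378518191/16666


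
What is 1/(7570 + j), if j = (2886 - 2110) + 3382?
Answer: 1/11728 ≈ 8.5266e-5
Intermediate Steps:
j = 4158 (j = 776 + 3382 = 4158)
1/(7570 + j) = 1/(7570 + 4158) = 1/11728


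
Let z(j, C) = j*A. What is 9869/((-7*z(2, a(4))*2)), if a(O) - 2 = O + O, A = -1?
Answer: 9869/28 ≈ 352.46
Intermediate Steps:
a(O) = 2 + 2*O (a(O) = 2 + (O + O) = 2 + 2*O)
z(j, C) = -j (z(j, C) = j*(-1) = -j)
9869/((-7*z(2, a(4))*2)) = 9869/((-(-7)*2*2)) = 9869/((-7*(-2)*2)) = 9869/((14*2)) = 9869/28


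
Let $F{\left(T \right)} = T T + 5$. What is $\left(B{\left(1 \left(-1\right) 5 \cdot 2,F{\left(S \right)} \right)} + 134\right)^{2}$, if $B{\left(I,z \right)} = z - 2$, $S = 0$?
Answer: $18769$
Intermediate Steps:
$F{\left(T \right)} = 5 + T^{2}$ ($F{\left(T \right)} = T^{2} + 5 = 5 + T^{2}$)
$B{\left(I,z \right)} = -2 + z$
$\left(B{\left(1 \left(-1\right) 5 \cdot 2,F{\left(S \right)} \right)} + 134\right)^{2} = \left(\left(-2 + \left(5 + 0^{2}\right)\right) + 134\right)^{2} = \left(\left(-2 + \left(5 + 0\right)\right) + 134\right)^{2} = \left(\left(-2 + 5\right) + 134\right)^{2} = \left(3 + 134\right)^{2} = 137^{2} = 18769$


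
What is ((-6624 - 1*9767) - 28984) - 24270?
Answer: -69645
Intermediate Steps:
((-6624 - 1*9767) - 28984) - 24270 = ((-6624 - 9767) - 28984) - 24270 = (-16391 - 28984) - 24270 = -45375 - 24270 = -69645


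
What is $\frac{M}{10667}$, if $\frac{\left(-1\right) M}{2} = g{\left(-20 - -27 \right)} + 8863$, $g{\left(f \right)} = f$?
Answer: $- \frac{17740}{10667} \approx -1.6631$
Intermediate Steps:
$M = -17740$ ($M = - 2 \left(\left(-20 - -27\right) + 8863\right) = - 2 \left(\left(-20 + 27\right) + 8863\right) = - 2 \left(7 + 8863\right) = \left(-2\right) 8870 = -17740$)
$\frac{M}{10667} = - \frac{17740}{10667}$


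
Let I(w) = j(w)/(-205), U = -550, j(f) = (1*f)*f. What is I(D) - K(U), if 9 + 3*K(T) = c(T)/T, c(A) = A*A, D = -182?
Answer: 15223/615 ≈ 24.753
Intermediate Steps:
c(A) = A²
j(f) = f² (j(f) = f*f = f²)
I(w) = -w²/205 (I(w) = w²/(-205) = w²*(-1/205) = -w²/205)
K(T) = -3 + T/3 (K(T) = -3 + (T²/T)/3 = -3 + T/3)
I(D) - K(U) = -1/205*(-182)² - (-3 + (⅓)*(-550)) = -1/205*33124 - (-3 - 550/3) = -33124/205 - 1*(-559/3) = -33124/205 + 559/3 = 15223/615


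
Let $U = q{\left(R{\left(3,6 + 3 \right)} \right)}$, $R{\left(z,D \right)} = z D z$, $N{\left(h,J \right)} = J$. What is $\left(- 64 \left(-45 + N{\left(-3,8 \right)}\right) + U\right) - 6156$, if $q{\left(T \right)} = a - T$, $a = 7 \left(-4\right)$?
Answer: $-3897$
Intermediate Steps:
$a = -28$
$R{\left(z,D \right)} = D z^{2}$ ($R{\left(z,D \right)} = D z z = D z^{2}$)
$q{\left(T \right)} = -28 - T$
$U = -109$ ($U = -28 - \left(6 + 3\right) 3^{2} = -28 - 9 \cdot 9 = -28 - 81 = -109$)
$\left(- 64 \left(-45 + N{\left(-3,8 \right)}\right) + U\right) - 6156 = \left(- 64 \left(-45 + 8\right) - 109\right) - 6156 = \left(\left(-64\right) \left(-37\right) - 109\right) - 6156 = \left(2368 - 109\right) - 6156 = 2259 - 6156 = -3897$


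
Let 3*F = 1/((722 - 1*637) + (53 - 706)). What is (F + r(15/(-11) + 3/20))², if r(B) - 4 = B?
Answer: 68164332889/8783438400 ≈ 7.7606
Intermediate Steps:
r(B) = 4 + B
F = -1/1704 (F = 1/(3*((722 - 1*637) + (53 - 706))) = 1/(3*((722 - 637) - 653)) = 1/(3*(85 - 653)) = (⅓)/(-568) = (⅓)*(-1/568) = -1/1704 ≈ -0.00058685)
(F + r(15/(-11) + 3/20))² = (-1/1704 + (4 + (15/(-11) + 3/20)))² = (-1/1704 + (4 + (15*(-1/11) + 3*(1/20))))² = (-1/1704 + (4 + (-15/11 + 3/20)))² = (-1/1704 + (4 - 267/220))² = (-1/1704 + 613/220)² = (261083/93720)² = 68164332889/8783438400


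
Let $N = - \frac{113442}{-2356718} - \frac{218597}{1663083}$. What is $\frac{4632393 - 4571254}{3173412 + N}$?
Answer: $\frac{17116376799243969}{888423332167005412} \approx 0.019266$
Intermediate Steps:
$N = - \frac{23322001640}{279958402971}$ ($N = \left(-113442\right) \left(- \frac{1}{2356718}\right) - \frac{218597}{1663083} = \frac{8103}{168337} - \frac{218597}{1663083} = - \frac{23322001640}{279958402971} \approx -0.083305$)
$\frac{4632393 - 4571254}{3173412 + N} = \frac{4632393 - 4571254}{3173412 - \frac{23322001640}{279958402971}} = \frac{61139}{\frac{888423332167005412}{279958402971}} = 61139 \cdot \frac{279958402971}{888423332167005412} = \frac{17116376799243969}{888423332167005412}$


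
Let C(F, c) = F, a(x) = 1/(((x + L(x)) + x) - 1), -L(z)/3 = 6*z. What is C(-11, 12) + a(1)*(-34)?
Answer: -9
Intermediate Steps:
L(z) = -18*z
a(x) = 1/(-1 - 16*x) (a(x) = 1/(((x - 18*x) + x) - 1) = 1/((-17*x + x) - 1) = 1/(-16*x - 1) = 1/(-1 - 16*x))
C(-11, 12) + a(1)*(-34) = -11 - 1/(1 + 16*1)*(-34) = -11 - 1/(1 + 16)*(-34) = -11 - 1/17*(-34) = -11 + 2 = -9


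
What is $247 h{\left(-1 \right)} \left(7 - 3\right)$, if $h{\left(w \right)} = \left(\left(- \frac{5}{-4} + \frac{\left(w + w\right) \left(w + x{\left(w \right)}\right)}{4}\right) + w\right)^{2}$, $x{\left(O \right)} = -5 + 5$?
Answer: $\frac{2223}{4} \approx 555.75$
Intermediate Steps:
$x{\left(O \right)} = 0$
$h{\left(w \right)} = \left(\frac{5}{4} + w + \frac{w^{2}}{2}\right)^{2}$ ($h{\left(w \right)} = \left(\left(- \frac{5}{-4} + \frac{\left(w + w\right) \left(w + 0\right)}{4}\right) + w\right)^{2} = \left(\left(\left(-5\right) \left(- \frac{1}{4}\right) + 2 w w \frac{1}{4}\right) + w\right)^{2} = \left(\left(\frac{5}{4} + 2 w^{2} \cdot \frac{1}{4}\right) + w\right)^{2} = \left(\left(\frac{5}{4} + \frac{w^{2}}{2}\right) + w\right)^{2} = \left(\frac{5}{4} + w + \frac{w^{2}}{2}\right)^{2}$)
$247 h{\left(-1 \right)} \left(7 - 3\right) = 247 \frac{\left(5 + 2 \left(-1\right)^{2} + 4 \left(-1\right)\right)^{2}}{16} \left(7 - 3\right) = 247 \frac{\left(5 + 2 \cdot 1 - 4\right)^{2}}{16} \cdot 4 = 247 \frac{\left(5 + 2 - 4\right)^{2}}{16} \cdot 4 = 247 \frac{3^{2}}{16} \cdot 4 = 247 \cdot \frac{1}{16} \cdot 9 \cdot 4 = 247 \cdot \frac{9}{16} \cdot 4 = 247 \cdot \frac{9}{4} = \frac{2223}{4}$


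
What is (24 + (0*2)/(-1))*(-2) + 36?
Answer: -12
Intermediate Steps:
(24 + (0*2)/(-1))*(-2) + 36 = (24 + 0*(-1))*(-2) + 36 = (24 + 0)*(-2) + 36 = 24*(-2) + 36 = -48 + 36 = -12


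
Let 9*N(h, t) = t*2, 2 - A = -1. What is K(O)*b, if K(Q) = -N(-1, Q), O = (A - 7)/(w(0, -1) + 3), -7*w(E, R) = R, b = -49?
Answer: -1372/99 ≈ -13.859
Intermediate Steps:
w(E, R) = -R/7
A = 3 (A = 2 - 1*(-1) = 2 + 1 = 3)
N(h, t) = 2*t/9 (N(h, t) = (t*2)/9 = (2*t)/9 = 2*t/9)
O = -14/11 (O = (3 - 7)/(-⅐*(-1) + 3) = -4/(⅐ + 3) = -4/22/7 = -4*7/22 = -14/11 ≈ -1.2727)
K(Q) = -2*Q/9
K(O)*b = -2/9*(-14/11)*(-49) = (28/99)*(-49) = -1372/99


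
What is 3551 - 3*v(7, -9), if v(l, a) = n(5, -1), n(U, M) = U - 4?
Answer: 3548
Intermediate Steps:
n(U, M) = -4 + U
v(l, a) = 1 (v(l, a) = -4 + 5 = 1)
3551 - 3*v(7, -9) = 3551 - 3*1 = 3551 - 3 = 3548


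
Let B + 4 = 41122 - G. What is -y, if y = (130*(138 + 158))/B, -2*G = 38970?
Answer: -38480/60603 ≈ -0.63495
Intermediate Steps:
G = -19485 (G = -½*38970 = -19485)
B = 60603 (B = -4 + (41122 - 1*(-19485)) = -4 + (41122 + 19485) = -4 + 60607 = 60603)
y = 38480/60603 (y = (130*(138 + 158))/60603 = (130*296)*(1/60603) = 38480*(1/60603) = 38480/60603 ≈ 0.63495)
-y = -1*38480/60603 = -38480/60603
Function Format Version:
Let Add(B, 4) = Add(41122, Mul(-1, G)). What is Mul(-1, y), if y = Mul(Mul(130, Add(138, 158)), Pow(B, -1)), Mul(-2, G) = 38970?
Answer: Rational(-38480, 60603) ≈ -0.63495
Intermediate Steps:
G = -19485 (G = Mul(Rational(-1, 2), 38970) = -19485)
B = 60603 (B = Add(-4, Add(41122, Mul(-1, -19485))) = Add(-4, Add(41122, 19485)) = Add(-4, 60607) = 60603)
y = Rational(38480, 60603) (y = Mul(Mul(130, Add(138, 158)), Pow(60603, -1)) = Mul(Mul(130, 296), Rational(1, 60603)) = Mul(38480, Rational(1, 60603)) = Rational(38480, 60603) ≈ 0.63495)
Mul(-1, y) = Mul(-1, Rational(38480, 60603)) = Rational(-38480, 60603)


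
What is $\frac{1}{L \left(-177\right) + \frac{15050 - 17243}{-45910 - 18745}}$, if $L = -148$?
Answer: $\frac{64655}{1693704573} \approx 3.8174 \cdot 10^{-5}$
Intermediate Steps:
$\frac{1}{L \left(-177\right) + \frac{15050 - 17243}{-45910 - 18745}} = \frac{1}{\left(-148\right) \left(-177\right) + \frac{15050 - 17243}{-45910 - 18745}} = \frac{1}{26196 - \frac{2193}{-64655}} = \frac{1}{26196 - - \frac{2193}{64655}} = \frac{1}{26196 + \frac{2193}{64655}} = \frac{1}{\frac{1693704573}{64655}} = \frac{64655}{1693704573}$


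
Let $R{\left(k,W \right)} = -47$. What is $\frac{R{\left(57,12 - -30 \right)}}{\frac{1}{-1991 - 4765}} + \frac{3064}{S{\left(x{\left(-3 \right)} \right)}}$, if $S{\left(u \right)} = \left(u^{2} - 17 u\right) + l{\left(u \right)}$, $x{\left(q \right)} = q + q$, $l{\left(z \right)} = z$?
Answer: $\frac{10479322}{33} \approx 3.1756 \cdot 10^{5}$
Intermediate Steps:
$x{\left(q \right)} = 2 q$
$S{\left(u \right)} = u^{2} - 16 u$ ($S{\left(u \right)} = \left(u^{2} - 17 u\right) + u = u^{2} - 16 u$)
$\frac{R{\left(57,12 - -30 \right)}}{\frac{1}{-1991 - 4765}} + \frac{3064}{S{\left(x{\left(-3 \right)} \right)}} = - \frac{47}{\frac{1}{-1991 - 4765}} + \frac{3064}{2 \left(-3\right) \left(-16 + 2 \left(-3\right)\right)} = - \frac{47}{\frac{1}{-6756}} + \frac{3064}{\left(-6\right) \left(-16 - 6\right)} = - \frac{47}{- \frac{1}{6756}} + \frac{3064}{\left(-6\right) \left(-22\right)} = \left(-47\right) \left(-6756\right) + \frac{3064}{132} = 317532 + 3064 \cdot \frac{1}{132} = 317532 + \frac{766}{33} = \frac{10479322}{33}$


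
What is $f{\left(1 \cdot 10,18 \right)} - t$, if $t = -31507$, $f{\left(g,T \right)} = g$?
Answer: $31517$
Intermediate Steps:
$f{\left(1 \cdot 10,18 \right)} - t = 1 \cdot 10 - -31507 = 10 + 31507 = 31517$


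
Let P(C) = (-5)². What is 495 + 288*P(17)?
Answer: 7695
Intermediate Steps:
P(C) = 25
495 + 288*P(17) = 495 + 288*25 = 495 + 7200 = 7695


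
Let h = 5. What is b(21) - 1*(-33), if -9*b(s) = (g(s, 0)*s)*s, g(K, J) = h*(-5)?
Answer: 1258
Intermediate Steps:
g(K, J) = -25 (g(K, J) = 5*(-5) = -25)
b(s) = 25*s²/9 (b(s) = -(-25*s)*s/9 = -(-25)*s²/9 = 25*s²/9)
b(21) - 1*(-33) = (25/9)*21² - 1*(-33) = (25/9)*441 + 33 = 1225 + 33 = 1258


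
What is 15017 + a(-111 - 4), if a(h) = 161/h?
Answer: 75078/5 ≈ 15016.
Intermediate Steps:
15017 + a(-111 - 4) = 15017 + 161/(-111 - 4) = 15017 + 161/(-115) = 15017 + 161*(-1/115) = 15017 - 7/5 = 75078/5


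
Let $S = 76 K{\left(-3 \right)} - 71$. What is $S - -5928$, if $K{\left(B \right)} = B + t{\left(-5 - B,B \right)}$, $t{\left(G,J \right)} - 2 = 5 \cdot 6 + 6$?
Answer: $8517$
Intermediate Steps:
$t{\left(G,J \right)} = 38$ ($t{\left(G,J \right)} = 2 + \left(5 \cdot 6 + 6\right) = 2 + \left(30 + 6\right) = 2 + 36 = 38$)
$K{\left(B \right)} = 38 + B$ ($K{\left(B \right)} = B + 38 = 38 + B$)
$S = 2589$ ($S = 76 \left(38 - 3\right) - 71 = 76 \cdot 35 - 71 = 2660 - 71 = 2589$)
$S - -5928 = 2589 - -5928 = 2589 + 5928 = 8517$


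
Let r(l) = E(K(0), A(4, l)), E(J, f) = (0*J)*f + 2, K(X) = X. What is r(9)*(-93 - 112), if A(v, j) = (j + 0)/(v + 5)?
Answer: -410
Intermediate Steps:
A(v, j) = j/(5 + v)
E(J, f) = 2 (E(J, f) = 0*f + 2 = 0 + 2 = 2)
r(l) = 2
r(9)*(-93 - 112) = 2*(-93 - 112) = 2*(-205) = -410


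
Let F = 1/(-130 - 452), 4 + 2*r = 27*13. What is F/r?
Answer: -1/100977 ≈ -9.9032e-6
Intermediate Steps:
r = 347/2 (r = -2 + (27*13)/2 = -2 + (½)*351 = -2 + 351/2 = 347/2 ≈ 173.50)
F = -1/582 (F = 1/(-582) = -1/582 ≈ -0.0017182)
F/r = -1/(582*347/2) = -1/582*2/347 = -1/100977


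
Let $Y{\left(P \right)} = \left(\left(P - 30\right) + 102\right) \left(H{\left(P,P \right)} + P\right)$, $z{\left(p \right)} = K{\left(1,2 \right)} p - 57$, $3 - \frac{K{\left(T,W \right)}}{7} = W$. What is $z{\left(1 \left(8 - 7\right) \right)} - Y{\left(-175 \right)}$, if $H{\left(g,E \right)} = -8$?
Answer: $-18899$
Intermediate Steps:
$K{\left(T,W \right)} = 21 - 7 W$
$z{\left(p \right)} = -57 + 7 p$ ($z{\left(p \right)} = \left(21 - 14\right) p - 57 = 7 p - 57 = -57 + 7 p$)
$Y{\left(P \right)} = \left(-8 + P\right) \left(72 + P\right)$ ($Y{\left(P \right)} = \left(\left(P - 30\right) + 102\right) \left(-8 + P\right) = \left(\left(-30 + P\right) + 102\right) \left(-8 + P\right) = \left(72 + P\right) \left(-8 + P\right) = \left(-8 + P\right) \left(72 + P\right)$)
$z{\left(1 \left(8 - 7\right) \right)} - Y{\left(-175 \right)} = \left(-57 + 7 \cdot 1 \left(8 - 7\right)\right) - \left(-576 + \left(-175\right)^{2} + 64 \left(-175\right)\right) = \left(-57 + 7 \cdot 1 \cdot 1\right) - \left(-576 + 30625 - 11200\right) = \left(-57 + 7 \cdot 1\right) - 18849 = \left(-57 + 7\right) - 18849 = -50 - 18849 = -18899$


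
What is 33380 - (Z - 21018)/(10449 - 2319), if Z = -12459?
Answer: 90470959/2710 ≈ 33384.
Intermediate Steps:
33380 - (Z - 21018)/(10449 - 2319) = 33380 - (-12459 - 21018)/(10449 - 2319) = 33380 - (-33477)/8130 = 33380 - 1*(-11159/2710) = 33380 + 11159/2710 = 90470959/2710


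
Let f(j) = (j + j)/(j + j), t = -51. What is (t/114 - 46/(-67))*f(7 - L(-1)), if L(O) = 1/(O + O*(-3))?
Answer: 609/2546 ≈ 0.23920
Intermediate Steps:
L(O) = -1/(2*O) (L(O) = 1/(O - 3*O) = 1/(-2*O) = -1/(2*O))
f(j) = 1 (f(j) = (2*j)/((2*j)) = (2*j)*(1/(2*j)) = 1)
(t/114 - 46/(-67))*f(7 - L(-1)) = (-51/114 - 46/(-67))*1 = (-51*1/114 - 46*(-1/67))*1 = (-17/38 + 46/67)*1 = (609/2546)*1 = 609/2546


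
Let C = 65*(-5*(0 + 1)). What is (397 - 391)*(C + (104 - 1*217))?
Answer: -2628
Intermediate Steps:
C = -325 (C = 65*(-5*1) = 65*(-5) = -325)
(397 - 391)*(C + (104 - 1*217)) = (397 - 391)*(-325 + (104 - 1*217)) = 6*(-325 + (104 - 217)) = 6*(-325 - 113) = 6*(-438) = -2628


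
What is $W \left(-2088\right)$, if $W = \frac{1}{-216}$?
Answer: $\frac{29}{3} \approx 9.6667$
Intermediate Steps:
$W = - \frac{1}{216} \approx -0.0046296$
$W \left(-2088\right) = \left(- \frac{1}{216}\right) \left(-2088\right) = \frac{29}{3}$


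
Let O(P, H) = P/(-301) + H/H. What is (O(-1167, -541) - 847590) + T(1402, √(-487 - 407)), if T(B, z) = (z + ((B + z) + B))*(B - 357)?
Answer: 626861058/301 + 2090*I*√894 ≈ 2.0826e+6 + 62491.0*I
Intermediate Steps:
O(P, H) = 1 - P/301 (O(P, H) = P*(-1/301) + 1 = -P/301 + 1 = 1 - P/301)
T(B, z) = (-357 + B)*(2*B + 2*z) (T(B, z) = (z + (z + 2*B))*(-357 + B) = (2*B + 2*z)*(-357 + B) = (-357 + B)*(2*B + 2*z))
(O(-1167, -541) - 847590) + T(1402, √(-487 - 407)) = ((1 - 1/301*(-1167)) - 847590) + (-714*1402 - 714*√(-487 - 407) + 2*1402² + 2*1402*√(-487 - 407)) = ((1 + 1167/301) - 847590) + (-1001028 - 714*I*√894 + 2*1965604 + 2*1402*√(-894)) = (1468/301 - 847590) + (-1001028 - 714*I*√894 + 3931208 + 2*1402*(I*√894)) = -255123122/301 + (-1001028 - 714*I*√894 + 3931208 + 2804*I*√894) = -255123122/301 + (2930180 + 2090*I*√894) = 626861058/301 + 2090*I*√894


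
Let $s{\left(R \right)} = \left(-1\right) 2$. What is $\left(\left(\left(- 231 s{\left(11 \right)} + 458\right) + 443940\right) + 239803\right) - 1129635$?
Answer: $-444972$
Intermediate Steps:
$s{\left(R \right)} = -2$
$\left(\left(\left(- 231 s{\left(11 \right)} + 458\right) + 443940\right) + 239803\right) - 1129635 = \left(\left(\left(\left(-231\right) \left(-2\right) + 458\right) + 443940\right) + 239803\right) - 1129635 = \left(\left(\left(462 + 458\right) + 443940\right) + 239803\right) - 1129635 = \left(\left(920 + 443940\right) + 239803\right) - 1129635 = \left(444860 + 239803\right) - 1129635 = 684663 - 1129635 = -444972$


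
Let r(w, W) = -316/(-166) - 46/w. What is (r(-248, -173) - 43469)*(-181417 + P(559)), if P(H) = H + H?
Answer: 80658821532653/10292 ≈ 7.8370e+9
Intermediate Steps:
P(H) = 2*H
r(w, W) = 158/83 - 46/w (r(w, W) = -316*(-1/166) - 46/w = 158/83 - 46/w)
(r(-248, -173) - 43469)*(-181417 + P(559)) = ((158/83 - 46/(-248)) - 43469)*(-181417 + 2*559) = ((158/83 - 46*(-1/248)) - 43469)*(-181417 + 1118) = ((158/83 + 23/124) - 43469)*(-180299) = (21501/10292 - 43469)*(-180299) = -447361447/10292*(-180299) = 80658821532653/10292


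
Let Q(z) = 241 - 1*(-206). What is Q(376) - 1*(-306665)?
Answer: 307112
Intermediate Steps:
Q(z) = 447 (Q(z) = 241 + 206 = 447)
Q(376) - 1*(-306665) = 447 - 1*(-306665) = 447 + 306665 = 307112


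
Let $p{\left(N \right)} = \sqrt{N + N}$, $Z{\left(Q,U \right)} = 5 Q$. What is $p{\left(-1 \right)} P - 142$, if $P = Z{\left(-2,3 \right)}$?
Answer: $-142 - 10 i \sqrt{2} \approx -142.0 - 14.142 i$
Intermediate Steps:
$P = -10$ ($P = 5 \left(-2\right) = -10$)
$p{\left(N \right)} = \sqrt{2} \sqrt{N}$ ($p{\left(N \right)} = \sqrt{2 N} = \sqrt{2} \sqrt{N}$)
$p{\left(-1 \right)} P - 142 = \sqrt{2} \sqrt{-1} \left(-10\right) - 142 = \sqrt{2} i \left(-10\right) - 142 = i \sqrt{2} \left(-10\right) - 142 = - 10 i \sqrt{2} - 142 = -142 - 10 i \sqrt{2}$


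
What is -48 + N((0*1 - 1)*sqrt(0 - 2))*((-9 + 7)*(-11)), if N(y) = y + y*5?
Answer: -48 - 132*I*sqrt(2) ≈ -48.0 - 186.68*I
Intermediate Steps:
N(y) = 6*y (N(y) = y + 5*y = 6*y)
-48 + N((0*1 - 1)*sqrt(0 - 2))*((-9 + 7)*(-11)) = -48 + (6*((0*1 - 1)*sqrt(0 - 2)))*((-9 + 7)*(-11)) = -48 + (6*((0 - 1)*sqrt(-2)))*(-2*(-11)) = -48 + (6*(-I*sqrt(2)))*22 = -48 - 6*I*sqrt(2)*22 = -48 - 132*I*sqrt(2)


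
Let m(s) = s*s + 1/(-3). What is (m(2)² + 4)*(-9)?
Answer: -157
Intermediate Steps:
m(s) = -⅓ + s² (m(s) = s² - ⅓ = -⅓ + s²)
(m(2)² + 4)*(-9) = ((-⅓ + 2²)² + 4)*(-9) = ((-⅓ + 4)² + 4)*(-9) = ((11/3)² + 4)*(-9) = (121/9 + 4)*(-9) = (157/9)*(-9) = -157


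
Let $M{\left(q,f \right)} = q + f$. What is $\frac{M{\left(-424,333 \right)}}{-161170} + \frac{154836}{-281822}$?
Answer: $- \frac{12464636159}{22710625870} \approx -0.54885$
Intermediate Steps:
$M{\left(q,f \right)} = f + q$
$\frac{M{\left(-424,333 \right)}}{-161170} + \frac{154836}{-281822} = \frac{333 - 424}{-161170} + \frac{154836}{-281822} = \left(-91\right) \left(- \frac{1}{161170}\right) + 154836 \left(- \frac{1}{281822}\right) = \frac{91}{161170} - \frac{77418}{140911} = - \frac{12464636159}{22710625870}$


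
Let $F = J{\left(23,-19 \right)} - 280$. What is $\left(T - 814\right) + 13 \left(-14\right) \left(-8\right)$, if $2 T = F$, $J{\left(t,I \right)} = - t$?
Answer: $\frac{981}{2} \approx 490.5$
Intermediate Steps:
$F = -303$ ($F = \left(-1\right) 23 - 280 = -23 - 280 = -303$)
$T = - \frac{303}{2}$ ($T = \frac{1}{2} \left(-303\right) = - \frac{303}{2} \approx -151.5$)
$\left(T - 814\right) + 13 \left(-14\right) \left(-8\right) = \left(- \frac{303}{2} - 814\right) + 13 \left(-14\right) \left(-8\right) = \left(- \frac{303}{2} - 814\right) - -1456 = - \frac{1931}{2} + 1456 = \frac{981}{2}$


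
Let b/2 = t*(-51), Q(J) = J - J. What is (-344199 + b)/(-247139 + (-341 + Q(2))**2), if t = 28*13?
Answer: 381327/130858 ≈ 2.9141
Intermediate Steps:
Q(J) = 0
t = 364
b = -37128 (b = 2*(364*(-51)) = 2*(-18564) = -37128)
(-344199 + b)/(-247139 + (-341 + Q(2))**2) = (-344199 - 37128)/(-247139 + (-341 + 0)**2) = -381327/(-247139 + (-341)**2) = -381327/(-247139 + 116281) = -381327/(-130858) = -381327*(-1/130858) = 381327/130858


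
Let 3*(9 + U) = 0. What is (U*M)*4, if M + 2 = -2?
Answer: 144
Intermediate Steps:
M = -4 (M = -2 - 2 = -4)
U = -9 (U = -9 + (1/3)*0 = -9 + 0 = -9)
(U*M)*4 = -9*(-4)*4 = 36*4 = 144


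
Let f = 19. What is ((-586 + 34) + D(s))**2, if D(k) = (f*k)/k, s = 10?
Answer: 284089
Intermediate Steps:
D(k) = 19 (D(k) = (19*k)/k = 19)
((-586 + 34) + D(s))**2 = ((-586 + 34) + 19)**2 = (-552 + 19)**2 = (-533)**2 = 284089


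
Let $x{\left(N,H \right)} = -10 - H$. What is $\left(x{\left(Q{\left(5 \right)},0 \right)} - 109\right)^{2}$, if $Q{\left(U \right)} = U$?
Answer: $14161$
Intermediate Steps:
$\left(x{\left(Q{\left(5 \right)},0 \right)} - 109\right)^{2} = \left(\left(-10 - 0\right) - 109\right)^{2} = \left(\left(-10 + 0\right) - 109\right)^{2} = \left(-10 - 109\right)^{2} = \left(-119\right)^{2} = 14161$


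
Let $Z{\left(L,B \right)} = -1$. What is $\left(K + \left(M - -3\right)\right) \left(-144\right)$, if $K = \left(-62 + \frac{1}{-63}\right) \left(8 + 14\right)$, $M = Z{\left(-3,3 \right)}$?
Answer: $\frac{1373248}{7} \approx 1.9618 \cdot 10^{5}$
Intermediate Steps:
$M = -1$
$K = - \frac{85954}{63}$ ($K = \left(-62 - \frac{1}{63}\right) 22 = \left(- \frac{3907}{63}\right) 22 = - \frac{85954}{63} \approx -1364.3$)
$\left(K + \left(M - -3\right)\right) \left(-144\right) = \left(- \frac{85954}{63} - -2\right) \left(-144\right) = \left(- \frac{85954}{63} + \left(-1 + 3\right)\right) \left(-144\right) = \left(- \frac{85954}{63} + 2\right) \left(-144\right) = \left(- \frac{85828}{63}\right) \left(-144\right) = \frac{1373248}{7}$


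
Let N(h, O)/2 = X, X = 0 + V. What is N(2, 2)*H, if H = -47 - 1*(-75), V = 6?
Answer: 336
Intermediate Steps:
X = 6 (X = 0 + 6 = 6)
N(h, O) = 12 (N(h, O) = 2*6 = 12)
H = 28 (H = -47 + 75 = 28)
N(2, 2)*H = 12*28 = 336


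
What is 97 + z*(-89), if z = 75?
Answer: -6578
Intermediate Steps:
97 + z*(-89) = 97 + 75*(-89) = 97 - 6675 = -6578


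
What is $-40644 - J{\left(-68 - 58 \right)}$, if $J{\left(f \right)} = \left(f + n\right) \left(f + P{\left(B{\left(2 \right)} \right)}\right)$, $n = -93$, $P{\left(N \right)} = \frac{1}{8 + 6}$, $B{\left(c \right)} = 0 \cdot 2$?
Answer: $- \frac{955113}{14} \approx -68222.0$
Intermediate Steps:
$B{\left(c \right)} = 0$
$P{\left(N \right)} = \frac{1}{14}$
$J{\left(f \right)} = \left(-93 + f\right) \left(\frac{1}{14} + f\right)$ ($J{\left(f \right)} = \left(f - 93\right) \left(f + \frac{1}{14}\right) = \left(-93 + f\right) \left(\frac{1}{14} + f\right)$)
$-40644 - J{\left(-68 - 58 \right)} = -40644 - \left(- \frac{93}{14} + \left(-68 - 58\right)^{2} - \frac{1301 \left(-68 - 58\right)}{14}\right) = -40644 - \left(- \frac{93}{14} + \left(-126\right)^{2} - -11709\right) = -40644 - \left(- \frac{93}{14} + 15876 + 11709\right) = -40644 - \frac{386097}{14} = - \frac{955113}{14}$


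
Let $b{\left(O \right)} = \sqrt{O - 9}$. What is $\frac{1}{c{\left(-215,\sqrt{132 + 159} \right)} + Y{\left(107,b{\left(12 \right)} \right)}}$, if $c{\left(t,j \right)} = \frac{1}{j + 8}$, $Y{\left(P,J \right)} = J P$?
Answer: $\frac{8 + \sqrt{291}}{1 + 107 \sqrt{3} \left(8 + \sqrt{291}\right)} \approx 0.0053946$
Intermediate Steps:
$b{\left(O \right)} = \sqrt{-9 + O}$
$c{\left(t,j \right)} = \frac{1}{8 + j}$
$\frac{1}{c{\left(-215,\sqrt{132 + 159} \right)} + Y{\left(107,b{\left(12 \right)} \right)}} = \frac{1}{\frac{1}{8 + \sqrt{132 + 159}} + \sqrt{-9 + 12} \cdot 107} = \frac{1}{\frac{1}{8 + \sqrt{291}} + \sqrt{3} \cdot 107} = \frac{1}{\frac{1}{8 + \sqrt{291}} + 107 \sqrt{3}}$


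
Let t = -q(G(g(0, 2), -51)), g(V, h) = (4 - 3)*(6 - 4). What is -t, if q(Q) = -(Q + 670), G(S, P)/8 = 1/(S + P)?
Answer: -32822/49 ≈ -669.84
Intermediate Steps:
g(V, h) = 2 (g(V, h) = 1*2 = 2)
G(S, P) = 8/(P + S) (G(S, P) = 8/(S + P) = 8/(P + S))
q(Q) = -670 - Q (q(Q) = -(670 + Q) = -670 - Q)
t = 32822/49 (t = -(-670 - 8/(-51 + 2)) = -(-670 - 8/(-49)) = -(-670 - 8*(-1)/49) = -(-670 - 1*(-8/49)) = -(-670 + 8/49) = -1*(-32822/49) = 32822/49 ≈ 669.84)
-t = -1*32822/49 = -32822/49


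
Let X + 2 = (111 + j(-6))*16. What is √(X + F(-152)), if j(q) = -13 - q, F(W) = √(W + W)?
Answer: √(1662 + 4*I*√19) ≈ 40.768 + 0.2138*I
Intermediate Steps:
F(W) = √2*√W (F(W) = √(2*W) = √2*√W)
X = 1662 (X = -2 + (111 + (-13 - 1*(-6)))*16 = -2 + (111 + (-13 + 6))*16 = -2 + (111 - 7)*16 = -2 + 104*16 = -2 + 1664 = 1662)
√(X + F(-152)) = √(1662 + √2*√(-152)) = √(1662 + √2*(2*I*√38)) = √(1662 + 4*I*√19)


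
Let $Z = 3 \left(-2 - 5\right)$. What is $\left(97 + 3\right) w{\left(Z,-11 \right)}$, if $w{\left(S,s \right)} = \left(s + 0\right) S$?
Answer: $23100$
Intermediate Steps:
$Z = -21$ ($Z = 3 \left(-7\right) = -21$)
$w{\left(S,s \right)} = S s$ ($w{\left(S,s \right)} = s S = S s$)
$\left(97 + 3\right) w{\left(Z,-11 \right)} = \left(97 + 3\right) \left(\left(-21\right) \left(-11\right)\right) = 100 \cdot 231 = 23100$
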